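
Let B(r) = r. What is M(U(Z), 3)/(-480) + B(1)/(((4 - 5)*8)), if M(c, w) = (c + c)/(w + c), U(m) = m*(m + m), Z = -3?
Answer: -9/70 ≈ -0.12857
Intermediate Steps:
U(m) = 2*m² (U(m) = m*(2*m) = 2*m²)
M(c, w) = 2*c/(c + w) (M(c, w) = (2*c)/(c + w) = 2*c/(c + w))
M(U(Z), 3)/(-480) + B(1)/(((4 - 5)*8)) = (2*(2*(-3)²)/(2*(-3)² + 3))/(-480) + 1/((4 - 5)*8) = (2*(2*9)/(2*9 + 3))*(-1/480) + 1/(-1*8) = (2*18/(18 + 3))*(-1/480) + 1/(-8) = (2*18/21)*(-1/480) + 1*(-⅛) = (2*18*(1/21))*(-1/480) - ⅛ = (12/7)*(-1/480) - ⅛ = -1/280 - ⅛ = -9/70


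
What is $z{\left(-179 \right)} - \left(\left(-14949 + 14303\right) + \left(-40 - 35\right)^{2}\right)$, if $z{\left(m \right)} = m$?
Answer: $-5158$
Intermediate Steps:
$z{\left(-179 \right)} - \left(\left(-14949 + 14303\right) + \left(-40 - 35\right)^{2}\right) = -179 - \left(\left(-14949 + 14303\right) + \left(-40 - 35\right)^{2}\right) = -179 - \left(-646 + \left(-75\right)^{2}\right) = -179 - \left(-646 + 5625\right) = -179 - 4979 = -5158$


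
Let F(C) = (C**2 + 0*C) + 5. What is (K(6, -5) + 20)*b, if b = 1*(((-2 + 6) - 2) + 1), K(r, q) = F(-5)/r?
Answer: 75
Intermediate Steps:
F(C) = 5 + C**2 (F(C) = (C**2 + 0) + 5 = C**2 + 5 = 5 + C**2)
K(r, q) = 30/r (K(r, q) = (5 + (-5)**2)/r = (5 + 25)/r = 30/r)
b = 3 (b = 1*((4 - 2) + 1) = 1*(2 + 1) = 1*3 = 3)
(K(6, -5) + 20)*b = (30/6 + 20)*3 = (30*(1/6) + 20)*3 = (5 + 20)*3 = 25*3 = 75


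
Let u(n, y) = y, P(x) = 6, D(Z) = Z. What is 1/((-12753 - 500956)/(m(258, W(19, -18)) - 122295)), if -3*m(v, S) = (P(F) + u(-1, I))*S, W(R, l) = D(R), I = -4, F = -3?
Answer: 366923/1541127 ≈ 0.23809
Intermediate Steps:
W(R, l) = R
m(v, S) = -2*S/3 (m(v, S) = -(6 - 4)*S/3 = -2*S/3)
1/((-12753 - 500956)/(m(258, W(19, -18)) - 122295)) = 1/((-12753 - 500956)/(-⅔*19 - 122295)) = 1/(-513709/(-38/3 - 122295)) = 1/(-513709/(-366923/3)) = 1/(-513709*(-3/366923)) = 1/(1541127/366923) = 366923/1541127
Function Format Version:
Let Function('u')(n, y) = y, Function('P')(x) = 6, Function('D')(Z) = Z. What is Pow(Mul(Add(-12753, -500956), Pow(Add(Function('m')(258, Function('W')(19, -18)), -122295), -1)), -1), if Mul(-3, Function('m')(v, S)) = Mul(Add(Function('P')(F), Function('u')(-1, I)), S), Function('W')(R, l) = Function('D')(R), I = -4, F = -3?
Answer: Rational(366923, 1541127) ≈ 0.23809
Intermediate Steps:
Function('W')(R, l) = R
Function('m')(v, S) = Mul(Rational(-2, 3), S) (Function('m')(v, S) = Mul(Rational(-1, 3), Mul(Add(6, -4), S)) = Mul(Rational(-1, 3), Mul(2, S)) = Mul(Rational(-2, 3), S))
Pow(Mul(Add(-12753, -500956), Pow(Add(Function('m')(258, Function('W')(19, -18)), -122295), -1)), -1) = Pow(Mul(Add(-12753, -500956), Pow(Add(Mul(Rational(-2, 3), 19), -122295), -1)), -1) = Pow(Mul(-513709, Pow(Add(Rational(-38, 3), -122295), -1)), -1) = Pow(Mul(-513709, Pow(Rational(-366923, 3), -1)), -1) = Pow(Mul(-513709, Rational(-3, 366923)), -1) = Pow(Rational(1541127, 366923), -1) = Rational(366923, 1541127)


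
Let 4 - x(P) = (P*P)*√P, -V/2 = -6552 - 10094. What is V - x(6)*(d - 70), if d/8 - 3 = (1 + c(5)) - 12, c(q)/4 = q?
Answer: 33188 + 936*√6 ≈ 35481.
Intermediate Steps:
c(q) = 4*q
V = 33292 (V = -2*(-6552 - 10094) = -2*(-16646) = 33292)
x(P) = 4 - P^(5/2) (x(P) = 4 - P*P*√P = 4 - P²*√P = 4 - P^(5/2))
d = 96 (d = 24 + 8*((1 + 4*5) - 12) = 24 + 8*((1 + 20) - 12) = 24 + 8*(21 - 12) = 24 + 8*9 = 24 + 72 = 96)
V - x(6)*(d - 70) = 33292 - (4 - 6^(5/2))*(96 - 70) = 33292 - (4 - 36*√6)*26 = 33292 - (104 - 936*√6) = 33292 + (-104 + 936*√6) = 33188 + 936*√6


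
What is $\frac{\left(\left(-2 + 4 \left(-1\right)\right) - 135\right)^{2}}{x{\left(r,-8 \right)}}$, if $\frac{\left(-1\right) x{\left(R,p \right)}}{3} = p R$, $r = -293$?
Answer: $- \frac{6627}{2344} \approx -2.8272$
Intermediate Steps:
$x{\left(R,p \right)} = - 3 R p$ ($x{\left(R,p \right)} = - 3 p R = - 3 R p$)
$\frac{\left(\left(-2 + 4 \left(-1\right)\right) - 135\right)^{2}}{x{\left(r,-8 \right)}} = \frac{\left(\left(-2 + 4 \left(-1\right)\right) - 135\right)^{2}}{\left(-3\right) \left(-293\right) \left(-8\right)} = \frac{\left(\left(-2 - 4\right) - 135\right)^{2}}{-7032} = \left(-6 - 135\right)^{2} \left(- \frac{1}{7032}\right) = \left(-141\right)^{2} \left(- \frac{1}{7032}\right) = 19881 \left(- \frac{1}{7032}\right) = - \frac{6627}{2344}$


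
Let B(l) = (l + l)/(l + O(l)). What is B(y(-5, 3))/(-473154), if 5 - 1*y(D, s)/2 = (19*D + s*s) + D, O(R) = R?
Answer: -1/473154 ≈ -2.1135e-6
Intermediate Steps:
y(D, s) = 10 - 40*D - 2*s**2 (y(D, s) = 10 - 2*((19*D + s*s) + D) = 10 - 2*((19*D + s**2) + D) = 10 - 2*((s**2 + 19*D) + D) = 10 - 2*(s**2 + 20*D) = 10 + (-40*D - 2*s**2) = 10 - 40*D - 2*s**2)
B(l) = 1 (B(l) = (l + l)/(l + l) = (2*l)/((2*l)) = (2*l)*(1/(2*l)) = 1)
B(y(-5, 3))/(-473154) = 1/(-473154) = 1*(-1/473154) = -1/473154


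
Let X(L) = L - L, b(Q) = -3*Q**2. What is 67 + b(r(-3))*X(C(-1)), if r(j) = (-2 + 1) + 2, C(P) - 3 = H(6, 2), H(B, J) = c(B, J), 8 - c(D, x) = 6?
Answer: 67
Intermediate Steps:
c(D, x) = 2 (c(D, x) = 8 - 1*6 = 8 - 6 = 2)
H(B, J) = 2
C(P) = 5 (C(P) = 3 + 2 = 5)
r(j) = 1 (r(j) = -1 + 2 = 1)
X(L) = 0
67 + b(r(-3))*X(C(-1)) = 67 - 3*1**2*0 = 67 - 3*1*0 = 67 - 3*0 = 67 + 0 = 67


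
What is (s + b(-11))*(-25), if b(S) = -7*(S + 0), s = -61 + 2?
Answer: -450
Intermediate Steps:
s = -59
b(S) = -7*S
(s + b(-11))*(-25) = (-59 - 7*(-11))*(-25) = (-59 + 77)*(-25) = 18*(-25) = -450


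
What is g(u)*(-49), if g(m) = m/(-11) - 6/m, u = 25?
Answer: 33859/275 ≈ 123.12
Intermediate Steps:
g(m) = -6/m - m/11 (g(m) = m*(-1/11) - 6/m = -m/11 - 6/m = -6/m - m/11)
g(u)*(-49) = (-6/25 - 1/11*25)*(-49) = (-6*1/25 - 25/11)*(-49) = (-6/25 - 25/11)*(-49) = -691/275*(-49) = 33859/275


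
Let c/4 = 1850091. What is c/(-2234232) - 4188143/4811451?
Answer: -416331221105/99536090654 ≈ -4.1827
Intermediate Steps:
c = 7400364 (c = 4*1850091 = 7400364)
c/(-2234232) - 4188143/4811451 = 7400364/(-2234232) - 4188143/4811451 = 7400364*(-1/2234232) - 4188143*1/4811451 = -616697/186186 - 4188143/4811451 = -416331221105/99536090654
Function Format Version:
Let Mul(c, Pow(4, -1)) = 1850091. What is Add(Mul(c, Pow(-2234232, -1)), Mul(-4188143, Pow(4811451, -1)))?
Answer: Rational(-416331221105, 99536090654) ≈ -4.1827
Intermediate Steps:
c = 7400364 (c = Mul(4, 1850091) = 7400364)
Add(Mul(c, Pow(-2234232, -1)), Mul(-4188143, Pow(4811451, -1))) = Add(Mul(7400364, Pow(-2234232, -1)), Mul(-4188143, Pow(4811451, -1))) = Add(Mul(7400364, Rational(-1, 2234232)), Mul(-4188143, Rational(1, 4811451))) = Add(Rational(-616697, 186186), Rational(-4188143, 4811451)) = Rational(-416331221105, 99536090654)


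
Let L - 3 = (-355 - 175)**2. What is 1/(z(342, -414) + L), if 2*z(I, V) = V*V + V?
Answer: 1/366394 ≈ 2.7293e-6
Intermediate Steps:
z(I, V) = V/2 + V**2/2 (z(I, V) = (V*V + V)/2 = (V**2 + V)/2 = (V + V**2)/2 = V/2 + V**2/2)
L = 280903 (L = 3 + (-355 - 175)**2 = 3 + (-530)**2 = 3 + 280900 = 280903)
1/(z(342, -414) + L) = 1/((1/2)*(-414)*(1 - 414) + 280903) = 1/((1/2)*(-414)*(-413) + 280903) = 1/(85491 + 280903) = 1/366394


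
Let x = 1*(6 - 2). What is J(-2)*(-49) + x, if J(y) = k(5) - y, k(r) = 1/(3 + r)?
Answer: -801/8 ≈ -100.13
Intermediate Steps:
x = 4 (x = 1*4 = 4)
J(y) = 1/8 - y (J(y) = 1/(3 + 5) - y = 1/8 - y)
J(-2)*(-49) + x = (1/8 - 1*(-2))*(-49) + 4 = (1/8 + 2)*(-49) + 4 = (17/8)*(-49) + 4 = -833/8 + 4 = -801/8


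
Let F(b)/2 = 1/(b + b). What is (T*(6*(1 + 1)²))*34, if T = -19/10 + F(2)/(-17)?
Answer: -7872/5 ≈ -1574.4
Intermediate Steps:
F(b) = 1/b (F(b) = 2/(b + b) = 2/((2*b)) = 2*(1/(2*b)) = 1/b)
T = -164/85 (T = -19/10 + 1/(2*(-17)) = -19*⅒ + (½)*(-1/17) = -19/10 - 1/34 = -164/85 ≈ -1.9294)
(T*(6*(1 + 1)²))*34 = -984*(1 + 1)²/85*34 = -984*2²/85*34 = -984*4/85*34 = -164/85*24*34 = -3936/85*34 = -7872/5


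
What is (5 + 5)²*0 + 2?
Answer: 2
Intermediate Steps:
(5 + 5)²*0 + 2 = 10²*0 + 2 = 100*0 + 2 = 0 + 2 = 2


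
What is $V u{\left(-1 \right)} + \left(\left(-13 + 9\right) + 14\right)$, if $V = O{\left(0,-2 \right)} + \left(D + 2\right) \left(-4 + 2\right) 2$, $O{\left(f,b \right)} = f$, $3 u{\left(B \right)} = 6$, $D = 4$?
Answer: $-38$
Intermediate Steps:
$u{\left(B \right)} = 2$ ($u{\left(B \right)} = \frac{1}{3} \cdot 6 = 2$)
$V = -24$ ($V = 0 + \left(4 + 2\right) \left(-4 + 2\right) 2 = 0 + 6 \left(-2\right) 2 = 0 - 24 = -24$)
$V u{\left(-1 \right)} + \left(\left(-13 + 9\right) + 14\right) = \left(-24\right) 2 + \left(\left(-13 + 9\right) + 14\right) = -48 + \left(-4 + 14\right) = -48 + 10 = -38$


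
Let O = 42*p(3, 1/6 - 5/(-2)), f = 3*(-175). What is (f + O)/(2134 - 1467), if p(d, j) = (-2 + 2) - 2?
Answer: -21/23 ≈ -0.91304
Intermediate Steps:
f = -525
p(d, j) = -2 (p(d, j) = 0 - 2 = -2)
O = -84 (O = 42*(-2) = -84)
(f + O)/(2134 - 1467) = (-525 - 84)/(2134 - 1467) = -609/667 = -609*1/667 = -21/23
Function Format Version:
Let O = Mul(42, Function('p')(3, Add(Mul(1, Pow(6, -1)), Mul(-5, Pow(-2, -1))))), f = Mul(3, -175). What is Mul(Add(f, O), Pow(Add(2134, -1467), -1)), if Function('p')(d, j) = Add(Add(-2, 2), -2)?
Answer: Rational(-21, 23) ≈ -0.91304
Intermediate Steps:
f = -525
Function('p')(d, j) = -2 (Function('p')(d, j) = Add(0, -2) = -2)
O = -84 (O = Mul(42, -2) = -84)
Mul(Add(f, O), Pow(Add(2134, -1467), -1)) = Mul(Add(-525, -84), Pow(Add(2134, -1467), -1)) = Mul(-609, Pow(667, -1)) = Mul(-609, Rational(1, 667)) = Rational(-21, 23)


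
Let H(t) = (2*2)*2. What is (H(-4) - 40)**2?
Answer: 1024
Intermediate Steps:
H(t) = 8 (H(t) = 4*2 = 8)
(H(-4) - 40)**2 = (8 - 40)**2 = (-32)**2 = 1024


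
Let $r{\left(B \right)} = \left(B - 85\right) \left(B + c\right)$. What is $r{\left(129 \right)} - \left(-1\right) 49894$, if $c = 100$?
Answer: $59970$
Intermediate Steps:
$r{\left(B \right)} = \left(-85 + B\right) \left(100 + B\right)$ ($r{\left(B \right)} = \left(B - 85\right) \left(B + 100\right) = \left(-85 + B\right) \left(100 + B\right)$)
$r{\left(129 \right)} - \left(-1\right) 49894 = \left(-8500 + 129^{2} + 15 \cdot 129\right) - \left(-1\right) 49894 = \left(-8500 + 16641 + 1935\right) - -49894 = 10076 + 49894 = 59970$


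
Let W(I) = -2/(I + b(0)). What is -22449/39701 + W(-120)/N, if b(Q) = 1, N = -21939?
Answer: -58608604111/103649028441 ≈ -0.56545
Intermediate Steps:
W(I) = -2/(1 + I) (W(I) = -2/(I + 1) = -2/(1 + I))
-22449/39701 + W(-120)/N = -22449/39701 - 2/(1 - 120)/(-21939) = -22449*1/39701 - 2/(-119)*(-1/21939) = -22449/39701 - 2*(-1/119)*(-1/21939) = -22449/39701 + (2/119)*(-1/21939) = -22449/39701 - 2/2610741 = -58608604111/103649028441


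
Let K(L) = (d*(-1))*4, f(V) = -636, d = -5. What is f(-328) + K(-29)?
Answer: -616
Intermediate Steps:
K(L) = 20 (K(L) = -5*(-1)*4 = 5*4 = 20)
f(-328) + K(-29) = -636 + 20 = -616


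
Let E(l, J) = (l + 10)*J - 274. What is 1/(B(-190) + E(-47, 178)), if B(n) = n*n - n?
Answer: 1/29430 ≈ 3.3979e-5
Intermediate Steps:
E(l, J) = -274 + J*(10 + l) (E(l, J) = (10 + l)*J - 274 = J*(10 + l) - 274 = -274 + J*(10 + l))
B(n) = n**2 - n
1/(B(-190) + E(-47, 178)) = 1/(-190*(-1 - 190) + (-274 + 10*178 + 178*(-47))) = 1/(-190*(-191) + (-274 + 1780 - 8366)) = 1/(36290 - 6860) = 1/29430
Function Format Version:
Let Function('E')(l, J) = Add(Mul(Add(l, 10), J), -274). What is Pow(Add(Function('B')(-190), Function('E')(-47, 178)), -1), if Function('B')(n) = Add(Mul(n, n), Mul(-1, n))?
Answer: Rational(1, 29430) ≈ 3.3979e-5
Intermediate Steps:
Function('E')(l, J) = Add(-274, Mul(J, Add(10, l))) (Function('E')(l, J) = Add(Mul(Add(10, l), J), -274) = Add(Mul(J, Add(10, l)), -274) = Add(-274, Mul(J, Add(10, l))))
Function('B')(n) = Add(Pow(n, 2), Mul(-1, n))
Pow(Add(Function('B')(-190), Function('E')(-47, 178)), -1) = Pow(Add(Mul(-190, Add(-1, -190)), Add(-274, Mul(10, 178), Mul(178, -47))), -1) = Pow(Add(Mul(-190, -191), Add(-274, 1780, -8366)), -1) = Pow(Add(36290, -6860), -1) = Pow(29430, -1) = Rational(1, 29430)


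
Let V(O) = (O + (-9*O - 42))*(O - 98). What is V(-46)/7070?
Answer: -23472/3535 ≈ -6.6399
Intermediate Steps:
V(O) = (-98 + O)*(-42 - 8*O) (V(O) = (O + (-42 - 9*O))*(-98 + O) = (-42 - 8*O)*(-98 + O) = (-98 + O)*(-42 - 8*O))
V(-46)/7070 = (4116 - 8*(-46)**2 + 742*(-46))/7070 = (4116 - 8*2116 - 34132)*(1/7070) = (4116 - 16928 - 34132)*(1/7070) = -46944*1/7070 = -23472/3535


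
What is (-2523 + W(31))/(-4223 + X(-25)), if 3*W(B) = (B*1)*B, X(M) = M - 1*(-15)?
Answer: 6608/12699 ≈ 0.52036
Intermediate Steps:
X(M) = 15 + M (X(M) = M + 15 = 15 + M)
W(B) = B²/3 (W(B) = ((B*1)*B)/3 = (B*B)/3 = B²/3)
(-2523 + W(31))/(-4223 + X(-25)) = (-2523 + (⅓)*31²)/(-4223 + (15 - 25)) = (-2523 + (⅓)*961)/(-4223 - 10) = (-2523 + 961/3)/(-4233) = -6608/3*(-1/4233) = 6608/12699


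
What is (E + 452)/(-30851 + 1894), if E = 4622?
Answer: -5074/28957 ≈ -0.17523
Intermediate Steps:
(E + 452)/(-30851 + 1894) = (4622 + 452)/(-30851 + 1894) = 5074/(-28957) = 5074*(-1/28957) = -5074/28957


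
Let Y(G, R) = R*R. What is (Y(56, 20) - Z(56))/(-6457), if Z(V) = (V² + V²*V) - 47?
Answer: 178305/6457 ≈ 27.614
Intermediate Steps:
Y(G, R) = R²
Z(V) = -47 + V² + V³ (Z(V) = (V² + V³) - 47 = -47 + V² + V³)
(Y(56, 20) - Z(56))/(-6457) = (20² - (-47 + 56² + 56³))/(-6457) = (400 - (-47 + 3136 + 175616))*(-1/6457) = (400 - 1*178705)*(-1/6457) = (400 - 178705)*(-1/6457) = -178305*(-1/6457) = 178305/6457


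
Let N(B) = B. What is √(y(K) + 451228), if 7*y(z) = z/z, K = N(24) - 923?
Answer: √22110179/7 ≈ 671.74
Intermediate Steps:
K = -899 (K = 24 - 923 = -899)
y(z) = ⅐ (y(z) = (z/z)/7 = (⅐)*1 = ⅐)
√(y(K) + 451228) = √(⅐ + 451228) = √(3158597/7) = √22110179/7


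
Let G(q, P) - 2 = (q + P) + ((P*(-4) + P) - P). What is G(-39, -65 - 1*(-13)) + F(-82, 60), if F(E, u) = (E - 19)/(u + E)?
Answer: 2719/22 ≈ 123.59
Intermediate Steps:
F(E, u) = (-19 + E)/(E + u)
G(q, P) = 2 + q - 3*P (G(q, P) = 2 + ((q + P) + ((P*(-4) + P) - P)) = 2 + ((P + q) + ((-4*P + P) - P)) = 2 + ((P + q) + (-3*P - P)) = 2 + ((P + q) - 4*P) = 2 + (q - 3*P) = 2 + q - 3*P)
G(-39, -65 - 1*(-13)) + F(-82, 60) = (2 - 39 - 3*(-65 - 1*(-13))) + (-19 - 82)/(-82 + 60) = (2 - 39 - 3*(-65 + 13)) - 101/(-22) = (2 - 39 - 3*(-52)) - 1/22*(-101) = (2 - 39 + 156) + 101/22 = 119 + 101/22 = 2719/22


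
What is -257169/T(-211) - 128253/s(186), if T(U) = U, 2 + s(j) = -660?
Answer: 197307261/139682 ≈ 1412.5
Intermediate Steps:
s(j) = -662 (s(j) = -2 - 660 = -662)
-257169/T(-211) - 128253/s(186) = -257169/(-211) - 128253/(-662) = -257169*(-1/211) - 128253*(-1/662) = 257169/211 + 128253/662 = 197307261/139682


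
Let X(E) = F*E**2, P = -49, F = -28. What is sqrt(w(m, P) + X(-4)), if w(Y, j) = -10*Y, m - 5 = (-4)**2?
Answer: I*sqrt(658) ≈ 25.652*I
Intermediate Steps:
m = 21 (m = 5 + (-4)**2 = 5 + 16 = 21)
X(E) = -28*E**2
sqrt(w(m, P) + X(-4)) = sqrt(-10*21 - 28*(-4)**2) = sqrt(-210 - 28*16) = sqrt(-210 - 448) = sqrt(-658) = I*sqrt(658)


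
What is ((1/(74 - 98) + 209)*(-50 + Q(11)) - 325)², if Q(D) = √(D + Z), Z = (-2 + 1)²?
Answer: 4196869075/36 - 648314125*√3/72 ≈ 1.0098e+8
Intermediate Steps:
Z = 1 (Z = (-1)² = 1)
Q(D) = √(1 + D) (Q(D) = √(D + 1) = √(1 + D))
((1/(74 - 98) + 209)*(-50 + Q(11)) - 325)² = ((1/(74 - 98) + 209)*(-50 + √(1 + 11)) - 325)² = ((1/(-24) + 209)*(-50 + √12) - 325)² = ((-1/24 + 209)*(-50 + 2*√3) - 325)² = (5015*(-50 + 2*√3)/24 - 325)² = ((-125375/12 + 5015*√3/12) - 325)² = (-129275/12 + 5015*√3/12)²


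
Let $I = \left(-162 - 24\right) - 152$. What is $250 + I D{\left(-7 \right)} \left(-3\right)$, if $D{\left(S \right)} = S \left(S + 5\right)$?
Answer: $14446$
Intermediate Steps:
$D{\left(S \right)} = S \left(5 + S\right)$
$I = -338$ ($I = -186 - 152 = -338$)
$250 + I D{\left(-7 \right)} \left(-3\right) = 250 - 338 - 7 \left(5 - 7\right) \left(-3\right) = 250 - 338 \left(-7\right) \left(-2\right) \left(-3\right) = 250 - 338 \cdot 14 \left(-3\right) = 250 - -14196 = 250 + 14196 = 14446$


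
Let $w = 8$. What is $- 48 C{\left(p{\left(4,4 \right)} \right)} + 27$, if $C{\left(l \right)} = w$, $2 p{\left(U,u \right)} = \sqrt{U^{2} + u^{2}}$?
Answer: $-357$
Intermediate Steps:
$p{\left(U,u \right)} = \frac{\sqrt{U^{2} + u^{2}}}{2}$
$C{\left(l \right)} = 8$
$- 48 C{\left(p{\left(4,4 \right)} \right)} + 27 = \left(-48\right) 8 + 27 = -384 + 27 = -357$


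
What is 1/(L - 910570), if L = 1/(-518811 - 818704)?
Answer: -1337515/1217901033551 ≈ -1.0982e-6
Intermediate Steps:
L = -1/1337515 (L = 1/(-1337515) = -1/1337515 ≈ -7.4766e-7)
1/(L - 910570) = 1/(-1/1337515 - 910570) = 1/(-1217901033551/1337515) = -1337515/1217901033551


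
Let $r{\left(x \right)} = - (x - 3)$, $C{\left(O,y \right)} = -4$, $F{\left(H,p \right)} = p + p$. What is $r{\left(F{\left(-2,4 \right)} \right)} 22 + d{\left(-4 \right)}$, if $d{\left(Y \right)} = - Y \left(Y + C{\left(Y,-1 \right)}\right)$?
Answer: $-142$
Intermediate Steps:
$F{\left(H,p \right)} = 2 p$
$r{\left(x \right)} = 3 - x$ ($r{\left(x \right)} = - (-3 + x) = 3 - x$)
$d{\left(Y \right)} = - Y \left(-4 + Y\right)$ ($d{\left(Y \right)} = - Y \left(Y - 4\right) = - Y \left(-4 + Y\right)$)
$r{\left(F{\left(-2,4 \right)} \right)} 22 + d{\left(-4 \right)} = \left(3 - 2 \cdot 4\right) 22 - 4 \left(4 - -4\right) = \left(3 - 8\right) 22 - 4 \left(4 + 4\right) = \left(3 - 8\right) 22 - 32 = \left(-5\right) 22 - 32 = -110 - 32 = -142$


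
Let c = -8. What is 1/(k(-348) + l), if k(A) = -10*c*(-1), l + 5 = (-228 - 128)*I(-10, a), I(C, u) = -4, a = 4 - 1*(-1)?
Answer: 1/1339 ≈ 0.00074683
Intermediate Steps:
a = 5 (a = 4 + 1 = 5)
l = 1419 (l = -5 + (-228 - 128)*(-4) = -5 - 356*(-4) = -5 + 1424 = 1419)
k(A) = -80 (k(A) = -10*(-8)*(-1) = 80*(-1) = -80)
1/(k(-348) + l) = 1/(-80 + 1419) = 1/1339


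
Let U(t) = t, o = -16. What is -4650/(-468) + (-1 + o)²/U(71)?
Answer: 77567/5538 ≈ 14.006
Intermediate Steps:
-4650/(-468) + (-1 + o)²/U(71) = -4650/(-468) + (-1 - 16)²/71 = -4650*(-1/468) + (-17)²*(1/71) = 775/78 + 289*(1/71) = 775/78 + 289/71 = 77567/5538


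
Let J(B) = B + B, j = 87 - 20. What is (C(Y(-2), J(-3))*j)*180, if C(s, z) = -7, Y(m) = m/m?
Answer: -84420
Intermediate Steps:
j = 67
J(B) = 2*B
Y(m) = 1
(C(Y(-2), J(-3))*j)*180 = -7*67*180 = -469*180 = -84420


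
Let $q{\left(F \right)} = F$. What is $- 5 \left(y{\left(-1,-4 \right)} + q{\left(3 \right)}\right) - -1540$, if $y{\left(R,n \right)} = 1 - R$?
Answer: $1515$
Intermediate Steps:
$- 5 \left(y{\left(-1,-4 \right)} + q{\left(3 \right)}\right) - -1540 = - 5 \left(\left(1 - -1\right) + 3\right) - -1540 = - 5 \left(\left(1 + 1\right) + 3\right) + 1540 = - 5 \left(2 + 3\right) + 1540 = \left(-5\right) 5 + 1540 = -25 + 1540 = 1515$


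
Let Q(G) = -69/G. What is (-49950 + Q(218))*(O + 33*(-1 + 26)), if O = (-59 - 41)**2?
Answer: -117875254425/218 ≈ -5.4071e+8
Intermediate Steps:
O = 10000 (O = (-100)**2 = 10000)
(-49950 + Q(218))*(O + 33*(-1 + 26)) = (-49950 - 69/218)*(10000 + 33*(-1 + 26)) = (-49950 - 69*1/218)*(10000 + 33*25) = (-49950 - 69/218)*(10000 + 825) = -10889169/218*10825 = -117875254425/218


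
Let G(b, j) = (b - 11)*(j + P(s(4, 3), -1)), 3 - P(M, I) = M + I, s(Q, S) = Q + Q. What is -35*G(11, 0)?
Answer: 0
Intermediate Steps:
s(Q, S) = 2*Q
P(M, I) = 3 - I - M (P(M, I) = 3 - (M + I) = 3 - (I + M) = 3 + (-I - M) = 3 - I - M)
G(b, j) = (-11 + b)*(-4 + j) (G(b, j) = (b - 11)*(j + (3 - 1*(-1) - 2*4)) = (-11 + b)*(j + (3 + 1 - 1*8)) = (-11 + b)*(j + (3 + 1 - 8)) = (-11 + b)*(j - 4) = (-11 + b)*(-4 + j))
-35*G(11, 0) = -35*(44 - 11*0 - 4*11 + 11*0) = -35*(44 + 0 - 44 + 0) = -35*0 = 0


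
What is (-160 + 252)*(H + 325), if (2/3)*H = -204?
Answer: 1748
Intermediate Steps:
H = -306 (H = (3/2)*(-204) = -306)
(-160 + 252)*(H + 325) = (-160 + 252)*(-306 + 325) = 92*19 = 1748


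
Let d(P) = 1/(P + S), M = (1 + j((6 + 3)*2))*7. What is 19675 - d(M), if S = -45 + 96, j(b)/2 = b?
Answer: 6099249/310 ≈ 19675.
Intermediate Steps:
j(b) = 2*b
M = 259 (M = (1 + 2*((6 + 3)*2))*7 = (1 + 2*(9*2))*7 = (1 + 2*18)*7 = (1 + 36)*7 = 37*7 = 259)
S = 51
d(P) = 1/(51 + P) (d(P) = 1/(P + 51) = 1/(51 + P))
19675 - d(M) = 19675 - 1/(51 + 259) = 19675 - 1/310 = 6099249/310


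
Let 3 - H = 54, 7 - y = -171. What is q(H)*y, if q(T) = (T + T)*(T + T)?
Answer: 1851912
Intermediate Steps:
y = 178 (y = 7 - 1*(-171) = 7 + 171 = 178)
H = -51 (H = 3 - 1*54 = 3 - 54 = -51)
q(T) = 4*T² (q(T) = (2*T)*(2*T) = 4*T²)
q(H)*y = (4*(-51)²)*178 = (4*2601)*178 = 10404*178 = 1851912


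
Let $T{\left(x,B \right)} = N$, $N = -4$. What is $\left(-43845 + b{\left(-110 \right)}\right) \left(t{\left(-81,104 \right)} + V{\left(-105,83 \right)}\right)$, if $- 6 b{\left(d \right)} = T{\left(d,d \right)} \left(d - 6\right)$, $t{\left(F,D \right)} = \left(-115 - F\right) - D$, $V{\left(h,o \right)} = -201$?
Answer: $14889671$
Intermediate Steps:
$t{\left(F,D \right)} = -115 - D - F$
$T{\left(x,B \right)} = -4$
$b{\left(d \right)} = -4 + \frac{2 d}{3}$ ($b{\left(d \right)} = - \frac{\left(-4\right) \left(d - 6\right)}{6} = - \frac{\left(-4\right) \left(-6 + d\right)}{6} = - \frac{24 - 4 d}{6} = -4 + \frac{2 d}{3}$)
$\left(-43845 + b{\left(-110 \right)}\right) \left(t{\left(-81,104 \right)} + V{\left(-105,83 \right)}\right) = \left(-43845 + \left(-4 + \frac{2}{3} \left(-110\right)\right)\right) \left(\left(-115 - 104 - -81\right) - 201\right) = \left(-43845 - \frac{232}{3}\right) \left(\left(-115 - 104 + 81\right) - 201\right) = \left(-43845 - \frac{232}{3}\right) \left(-138 - 201\right) = \left(- \frac{131767}{3}\right) \left(-339\right) = 14889671$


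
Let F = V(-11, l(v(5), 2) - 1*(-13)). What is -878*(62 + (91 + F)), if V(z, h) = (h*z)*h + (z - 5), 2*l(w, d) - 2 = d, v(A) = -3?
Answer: 2052764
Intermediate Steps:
l(w, d) = 1 + d/2
V(z, h) = -5 + z + z*h² (V(z, h) = z*h² + (-5 + z) = -5 + z + z*h²)
F = -2491 (F = -5 - 11 - 11*((1 + (½)*2) - 1*(-13))² = -5 - 11 - 11*((1 + 1) + 13)² = -5 - 11 - 11*(2 + 13)² = -5 - 11 - 11*15² = -5 - 11 - 11*225 = -5 - 11 - 2475 = -2491)
-878*(62 + (91 + F)) = -878*(62 + (91 - 2491)) = -878*(62 - 2400) = -878*(-2338) = 2052764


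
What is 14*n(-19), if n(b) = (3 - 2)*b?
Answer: -266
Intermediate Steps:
n(b) = b (n(b) = 1*b = b)
14*n(-19) = 14*(-19) = -266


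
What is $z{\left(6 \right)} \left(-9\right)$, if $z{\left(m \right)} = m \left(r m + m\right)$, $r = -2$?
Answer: $324$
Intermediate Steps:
$z{\left(m \right)} = - m^{2}$ ($z{\left(m \right)} = m \left(- 2 m + m\right) = m \left(- m\right) = - m^{2}$)
$z{\left(6 \right)} \left(-9\right) = - 6^{2} \left(-9\right) = \left(-1\right) 36 \left(-9\right) = \left(-36\right) \left(-9\right) = 324$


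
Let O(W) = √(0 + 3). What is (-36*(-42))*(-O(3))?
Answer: -1512*√3 ≈ -2618.9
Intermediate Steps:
O(W) = √3
(-36*(-42))*(-O(3)) = (-36*(-42))*(-√3) = 1512*(-√3) = -1512*√3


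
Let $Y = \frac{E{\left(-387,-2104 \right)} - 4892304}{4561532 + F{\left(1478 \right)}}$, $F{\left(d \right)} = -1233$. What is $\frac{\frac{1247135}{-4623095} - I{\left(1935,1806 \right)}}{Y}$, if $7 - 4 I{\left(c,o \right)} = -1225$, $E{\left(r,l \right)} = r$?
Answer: $\frac{433277168277207}{1507958353243} \approx 287.33$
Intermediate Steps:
$I{\left(c,o \right)} = 308$ ($I{\left(c,o \right)} = \frac{7}{4} - - \frac{1225}{4} = \frac{7}{4} + \frac{1225}{4} = 308$)
$Y = - \frac{4892691}{4560299}$ ($Y = \frac{-387 - 4892304}{4561532 - 1233} = - \frac{4892691}{4560299} \approx -1.0729$)
$\frac{\frac{1247135}{-4623095} - I{\left(1935,1806 \right)}}{Y} = \frac{\frac{1247135}{-4623095} - 308}{- \frac{4892691}{4560299}} = \left(1247135 \left(- \frac{1}{4623095}\right) - 308\right) \left(- \frac{4560299}{4892691}\right) = \left(- \frac{249427}{924619} - 308\right) \left(- \frac{4560299}{4892691}\right) = \left(- \frac{285032079}{924619}\right) \left(- \frac{4560299}{4892691}\right) = \frac{433277168277207}{1507958353243}$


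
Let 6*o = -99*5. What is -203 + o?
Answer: -571/2 ≈ -285.50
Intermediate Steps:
o = -165/2 (o = (-99*5)/6 = (⅙)*(-495) = -165/2 ≈ -82.500)
-203 + o = -203 - 165/2 = -571/2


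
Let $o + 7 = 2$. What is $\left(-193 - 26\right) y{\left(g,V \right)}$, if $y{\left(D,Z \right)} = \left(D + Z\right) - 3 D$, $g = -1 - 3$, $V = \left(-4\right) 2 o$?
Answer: $-10512$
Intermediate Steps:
$o = -5$ ($o = -7 + 2 = -5$)
$V = 40$ ($V = \left(-4\right) 2 \left(-5\right) = \left(-8\right) \left(-5\right) = 40$)
$g = -4$
$y{\left(D,Z \right)} = Z - 2 D$
$\left(-193 - 26\right) y{\left(g,V \right)} = \left(-193 - 26\right) \left(40 - -8\right) = - 219 \left(40 + 8\right) = \left(-219\right) 48 = -10512$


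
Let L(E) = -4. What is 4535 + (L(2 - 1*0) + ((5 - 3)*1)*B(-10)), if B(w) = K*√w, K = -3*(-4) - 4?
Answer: 4531 + 16*I*√10 ≈ 4531.0 + 50.596*I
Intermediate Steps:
K = 8 (K = 12 - 4 = 8)
B(w) = 8*√w
4535 + (L(2 - 1*0) + ((5 - 3)*1)*B(-10)) = 4535 + (-4 + ((5 - 3)*1)*(8*√(-10))) = 4535 + (-4 + (2*1)*(8*(I*√10))) = 4535 + (-4 + 2*(8*I*√10)) = 4535 + (-4 + 16*I*√10) = 4531 + 16*I*√10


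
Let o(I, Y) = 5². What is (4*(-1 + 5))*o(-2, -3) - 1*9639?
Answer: -9239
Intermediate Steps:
o(I, Y) = 25
(4*(-1 + 5))*o(-2, -3) - 1*9639 = (4*(-1 + 5))*25 - 1*9639 = (4*4)*25 - 9639 = 16*25 - 9639 = 400 - 9639 = -9239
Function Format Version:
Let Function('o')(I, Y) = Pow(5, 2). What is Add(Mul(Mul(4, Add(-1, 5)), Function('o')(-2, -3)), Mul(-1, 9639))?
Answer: -9239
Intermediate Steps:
Function('o')(I, Y) = 25
Add(Mul(Mul(4, Add(-1, 5)), Function('o')(-2, -3)), Mul(-1, 9639)) = Add(Mul(Mul(4, Add(-1, 5)), 25), Mul(-1, 9639)) = Add(Mul(Mul(4, 4), 25), -9639) = Add(Mul(16, 25), -9639) = Add(400, -9639) = -9239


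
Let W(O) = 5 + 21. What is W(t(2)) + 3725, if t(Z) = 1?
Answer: 3751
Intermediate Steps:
W(O) = 26
W(t(2)) + 3725 = 26 + 3725 = 3751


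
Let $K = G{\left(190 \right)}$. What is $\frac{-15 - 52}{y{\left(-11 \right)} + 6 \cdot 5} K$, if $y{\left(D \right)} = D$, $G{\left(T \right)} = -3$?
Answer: $\frac{201}{19} \approx 10.579$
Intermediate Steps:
$K = -3$
$\frac{-15 - 52}{y{\left(-11 \right)} + 6 \cdot 5} K = \frac{-15 - 52}{-11 + 6 \cdot 5} \left(-3\right) = - \frac{67}{-11 + 30} \left(-3\right) = - \frac{67}{19} \left(-3\right) = \left(-67\right) \frac{1}{19} \left(-3\right) = \left(- \frac{67}{19}\right) \left(-3\right) = \frac{201}{19}$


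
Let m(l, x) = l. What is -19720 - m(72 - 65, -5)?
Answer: -19727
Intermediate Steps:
-19720 - m(72 - 65, -5) = -19720 - (72 - 65) = -19720 - 1*7 = -19720 - 7 = -19727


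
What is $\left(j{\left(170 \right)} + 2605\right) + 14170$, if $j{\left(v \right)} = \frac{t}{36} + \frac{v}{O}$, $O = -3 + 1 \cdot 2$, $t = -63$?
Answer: $\frac{66413}{4} \approx 16603.0$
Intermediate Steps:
$O = -1$ ($O = -3 + 2 = -1$)
$j{\left(v \right)} = - \frac{7}{4} - v$ ($j{\left(v \right)} = - \frac{63}{36} + \frac{v}{-1} = \left(-63\right) \frac{1}{36} + v \left(-1\right) = - \frac{7}{4} - v$)
$\left(j{\left(170 \right)} + 2605\right) + 14170 = \left(\left(- \frac{7}{4} - 170\right) + 2605\right) + 14170 = \left(- \frac{687}{4} + 2605\right) + 14170 = \frac{9733}{4} + 14170 = \frac{66413}{4}$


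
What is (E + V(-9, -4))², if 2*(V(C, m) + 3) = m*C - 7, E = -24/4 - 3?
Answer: 25/4 ≈ 6.2500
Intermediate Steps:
E = -9 (E = -24/4 - 3 = -6*1 - 3 = -6 - 3 = -9)
V(C, m) = -13/2 + C*m/2 (V(C, m) = -3 + (m*C - 7)/2 = -3 + (C*m - 7)/2 = -3 + (-7 + C*m)/2 = -3 + (-7/2 + C*m/2) = -13/2 + C*m/2)
(E + V(-9, -4))² = (-9 + (-13/2 + (½)*(-9)*(-4)))² = (-9 + (-13/2 + 18))² = (-9 + 23/2)² = (5/2)² = 25/4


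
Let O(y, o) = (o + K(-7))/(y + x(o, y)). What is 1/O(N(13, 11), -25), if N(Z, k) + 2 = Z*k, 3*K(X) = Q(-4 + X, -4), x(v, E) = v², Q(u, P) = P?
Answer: -2298/79 ≈ -29.089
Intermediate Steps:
K(X) = -4/3 (K(X) = (⅓)*(-4) = -4/3)
N(Z, k) = -2 + Z*k
O(y, o) = (-4/3 + o)/(y + o²) (O(y, o) = (o - 4/3)/(y + o²) = (-4/3 + o)/(y + o²))
1/O(N(13, 11), -25) = 1/((-4/3 - 25)/((-2 + 13*11) + (-25)²)) = 1/(-79/3/((-2 + 143) + 625)) = 1/(-79/3/(141 + 625)) = 1/(-79/3/766) = 1/((1/766)*(-79/3)) = 1/(-79/2298) = -2298/79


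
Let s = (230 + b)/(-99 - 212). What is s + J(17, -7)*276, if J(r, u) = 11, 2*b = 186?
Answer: 943873/311 ≈ 3035.0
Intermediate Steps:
b = 93 (b = (½)*186 = 93)
s = -323/311 (s = (230 + 93)/(-99 - 212) = 323/(-311) = 323*(-1/311) = -323/311 ≈ -1.0386)
s + J(17, -7)*276 = -323/311 + 11*276 = -323/311 + 3036 = 943873/311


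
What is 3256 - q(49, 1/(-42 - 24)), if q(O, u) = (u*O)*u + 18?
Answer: 14104679/4356 ≈ 3238.0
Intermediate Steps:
q(O, u) = 18 + O*u² (q(O, u) = (O*u)*u + 18 = O*u² + 18 = 18 + O*u²)
3256 - q(49, 1/(-42 - 24)) = 3256 - (18 + 49*(1/(-42 - 24))²) = 3256 - (18 + 49*(1/(-66))²) = 3256 - (18 + 49*(-1/66)²) = 3256 - (18 + 49*(1/4356)) = 3256 - (18 + 49/4356) = 3256 - 1*78457/4356 = 3256 - 78457/4356 = 14104679/4356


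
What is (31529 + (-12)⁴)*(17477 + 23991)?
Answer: 2167325020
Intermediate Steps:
(31529 + (-12)⁴)*(17477 + 23991) = (31529 + 20736)*41468 = 52265*41468 = 2167325020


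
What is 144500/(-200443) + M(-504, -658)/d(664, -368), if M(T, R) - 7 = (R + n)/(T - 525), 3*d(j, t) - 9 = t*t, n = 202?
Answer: -6710998302563/9311282708917 ≈ -0.72074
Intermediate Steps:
d(j, t) = 3 + t²/3 (d(j, t) = 3 + (t*t)/3 = 3 + t²/3)
M(T, R) = 7 + (202 + R)/(-525 + T) (M(T, R) = 7 + (R + 202)/(T - 525) = 7 + (202 + R)/(-525 + T))
144500/(-200443) + M(-504, -658)/d(664, -368) = 144500/(-200443) + ((-3473 - 658 + 7*(-504))/(-525 - 504))/(3 + (⅓)*(-368)²) = 144500*(-1/200443) + ((-3473 - 658 - 3528)/(-1029))/(3 + (⅓)*135424) = -144500/200443 + (-1/1029*(-7659))/(3 + 135424/3) = -144500/200443 + 2553/(343*(135433/3)) = -144500/200443 + (2553/343)*(3/135433) = -144500/200443 + 7659/46453519 = -6710998302563/9311282708917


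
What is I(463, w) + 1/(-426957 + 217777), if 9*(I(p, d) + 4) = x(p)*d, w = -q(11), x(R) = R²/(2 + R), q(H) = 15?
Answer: -45075152579/58361220 ≈ -772.35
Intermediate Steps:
x(R) = R²/(2 + R)
w = -15 (w = -1*15 = -15)
I(p, d) = -4 + d*p²/(9*(2 + p)) (I(p, d) = -4 + ((p²/(2 + p))*d)/9 = -4 + (d*p²/(2 + p))/9 = -4 + d*p²/(9*(2 + p)))
I(463, w) + 1/(-426957 + 217777) = (-72 - 36*463 - 15*463²)/(9*(2 + 463)) + 1/(-426957 + 217777) = (⅑)*(-72 - 16668 - 15*214369)/465 + 1/(-209180) = (⅑)*(1/465)*(-72 - 16668 - 3215535) - 1/209180 = (⅑)*(1/465)*(-3232275) - 1/209180 = -215485/279 - 1/209180 = -45075152579/58361220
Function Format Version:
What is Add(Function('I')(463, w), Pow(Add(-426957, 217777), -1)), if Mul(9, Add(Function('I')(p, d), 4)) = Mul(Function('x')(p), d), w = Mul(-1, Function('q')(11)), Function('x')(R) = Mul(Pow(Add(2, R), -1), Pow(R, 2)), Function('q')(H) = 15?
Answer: Rational(-45075152579, 58361220) ≈ -772.35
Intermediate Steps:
Function('x')(R) = Mul(Pow(R, 2), Pow(Add(2, R), -1))
w = -15 (w = Mul(-1, 15) = -15)
Function('I')(p, d) = Add(-4, Mul(Rational(1, 9), d, Pow(p, 2), Pow(Add(2, p), -1))) (Function('I')(p, d) = Add(-4, Mul(Rational(1, 9), Mul(Mul(Pow(p, 2), Pow(Add(2, p), -1)), d))) = Add(-4, Mul(Rational(1, 9), Mul(d, Pow(p, 2), Pow(Add(2, p), -1)))) = Add(-4, Mul(Rational(1, 9), d, Pow(p, 2), Pow(Add(2, p), -1))))
Add(Function('I')(463, w), Pow(Add(-426957, 217777), -1)) = Add(Mul(Rational(1, 9), Pow(Add(2, 463), -1), Add(-72, Mul(-36, 463), Mul(-15, Pow(463, 2)))), Pow(Add(-426957, 217777), -1)) = Add(Mul(Rational(1, 9), Pow(465, -1), Add(-72, -16668, Mul(-15, 214369))), Pow(-209180, -1)) = Add(Mul(Rational(1, 9), Rational(1, 465), Add(-72, -16668, -3215535)), Rational(-1, 209180)) = Add(Mul(Rational(1, 9), Rational(1, 465), -3232275), Rational(-1, 209180)) = Add(Rational(-215485, 279), Rational(-1, 209180)) = Rational(-45075152579, 58361220)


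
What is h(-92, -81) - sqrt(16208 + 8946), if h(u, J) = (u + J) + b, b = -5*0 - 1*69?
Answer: -242 - sqrt(25154) ≈ -400.60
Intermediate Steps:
b = -69 (b = 0 - 69 = -69)
h(u, J) = -69 + J + u (h(u, J) = (u + J) - 69 = (J + u) - 69 = -69 + J + u)
h(-92, -81) - sqrt(16208 + 8946) = (-69 - 81 - 92) - sqrt(16208 + 8946) = -242 - sqrt(25154)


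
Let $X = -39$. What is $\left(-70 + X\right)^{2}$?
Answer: $11881$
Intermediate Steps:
$\left(-70 + X\right)^{2} = \left(-70 - 39\right)^{2} = \left(-109\right)^{2} = 11881$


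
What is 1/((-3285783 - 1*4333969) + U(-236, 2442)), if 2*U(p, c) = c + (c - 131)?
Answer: -2/15234751 ≈ -1.3128e-7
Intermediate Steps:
U(p, c) = -131/2 + c (U(p, c) = (c + (c - 131))/2 = (c + (-131 + c))/2 = (-131 + 2*c)/2 = -131/2 + c)
1/((-3285783 - 1*4333969) + U(-236, 2442)) = 1/((-3285783 - 1*4333969) + (-131/2 + 2442)) = 1/((-3285783 - 4333969) + 4753/2) = 1/(-7619752 + 4753/2) = 1/(-15234751/2) = -2/15234751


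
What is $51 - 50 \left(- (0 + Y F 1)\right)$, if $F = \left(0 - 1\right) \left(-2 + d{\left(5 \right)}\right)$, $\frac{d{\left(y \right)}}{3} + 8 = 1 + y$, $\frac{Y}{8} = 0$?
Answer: $51$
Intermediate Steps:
$Y = 0$ ($Y = 8 \cdot 0 = 0$)
$d{\left(y \right)} = -21 + 3 y$ ($d{\left(y \right)} = -24 + 3 \left(1 + y\right) = -24 + \left(3 + 3 y\right) = -21 + 3 y$)
$F = 8$ ($F = \left(0 - 1\right) \left(-2 + \left(-21 + 3 \cdot 5\right)\right) = - (-2 + \left(-21 + 15\right)) = - (-2 - 6) = \left(-1\right) \left(-8\right) = 8$)
$51 - 50 \left(- (0 + Y F 1)\right) = 51 - 50 \left(- (0 + 0 \cdot 8 \cdot 1)\right) = 51 - 50 \left(- (0 + 0 \cdot 8)\right) = 51 - 50 \left(- (0 + 0)\right) = 51 - 50 \left(\left(-1\right) 0\right) = 51 - 0 = 51 + 0 = 51$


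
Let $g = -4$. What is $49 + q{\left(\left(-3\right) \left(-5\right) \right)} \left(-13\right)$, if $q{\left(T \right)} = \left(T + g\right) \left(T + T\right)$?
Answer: $-4241$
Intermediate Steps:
$q{\left(T \right)} = 2 T \left(-4 + T\right)$ ($q{\left(T \right)} = \left(T - 4\right) \left(T + T\right) = \left(-4 + T\right) 2 T = 2 T \left(-4 + T\right)$)
$49 + q{\left(\left(-3\right) \left(-5\right) \right)} \left(-13\right) = 49 + 2 \left(\left(-3\right) \left(-5\right)\right) \left(-4 - -15\right) \left(-13\right) = 49 + 2 \cdot 15 \left(-4 + 15\right) \left(-13\right) = 49 + 2 \cdot 15 \cdot 11 \left(-13\right) = 49 + 330 \left(-13\right) = 49 - 4290 = -4241$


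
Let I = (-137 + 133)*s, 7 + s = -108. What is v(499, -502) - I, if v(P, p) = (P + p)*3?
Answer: -469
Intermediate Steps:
s = -115 (s = -7 - 108 = -115)
I = 460 (I = (-137 + 133)*(-115) = -4*(-115) = 460)
v(P, p) = 3*P + 3*p
v(499, -502) - I = (3*499 + 3*(-502)) - 1*460 = (1497 - 1506) - 460 = -9 - 460 = -469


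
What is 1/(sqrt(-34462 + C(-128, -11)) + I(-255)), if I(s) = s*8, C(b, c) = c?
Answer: -680/1398691 - I*sqrt(34473)/4196073 ≈ -0.00048617 - 4.4248e-5*I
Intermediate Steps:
I(s) = 8*s
1/(sqrt(-34462 + C(-128, -11)) + I(-255)) = 1/(sqrt(-34462 - 11) + 8*(-255)) = 1/(sqrt(-34473) - 2040) = 1/(I*sqrt(34473) - 2040) = 1/(-2040 + I*sqrt(34473))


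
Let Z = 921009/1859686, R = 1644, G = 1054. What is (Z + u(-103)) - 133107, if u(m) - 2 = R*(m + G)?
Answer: 2659982334563/1859686 ≈ 1.4303e+6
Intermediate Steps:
u(m) = 1732778 + 1644*m (u(m) = 2 + 1644*(m + 1054) = 2 + 1644*(1054 + m) = 2 + (1732776 + 1644*m) = 1732778 + 1644*m)
Z = 921009/1859686 (Z = 921009*(1/1859686) = 921009/1859686 ≈ 0.49525)
(Z + u(-103)) - 133107 = (921009/1859686 + (1732778 + 1644*(-103))) - 133107 = (921009/1859686 + (1732778 - 169332)) - 133107 = (921009/1859686 + 1563446) - 133107 = 2907519558965/1859686 - 133107 = 2659982334563/1859686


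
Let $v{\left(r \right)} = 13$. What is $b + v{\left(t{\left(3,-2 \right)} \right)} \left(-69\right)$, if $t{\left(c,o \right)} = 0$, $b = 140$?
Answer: $-757$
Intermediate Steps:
$b + v{\left(t{\left(3,-2 \right)} \right)} \left(-69\right) = 140 + 13 \left(-69\right) = 140 - 897 = -757$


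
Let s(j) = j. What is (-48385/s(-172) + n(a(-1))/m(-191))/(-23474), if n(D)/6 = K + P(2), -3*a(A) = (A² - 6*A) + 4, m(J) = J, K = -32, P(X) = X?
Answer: -9272495/771167848 ≈ -0.012024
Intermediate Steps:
a(A) = -4/3 + 2*A - A²/3 (a(A) = -((A² - 6*A) + 4)/3 = -(4 + A² - 6*A)/3 = -4/3 + 2*A - A²/3)
n(D) = -180 (n(D) = 6*(-32 + 2) = 6*(-30) = -180)
(-48385/s(-172) + n(a(-1))/m(-191))/(-23474) = (-48385/(-172) - 180/(-191))/(-23474) = (-48385*(-1/172) - 180*(-1/191))*(-1/23474) = (48385/172 + 180/191)*(-1/23474) = (9272495/32852)*(-1/23474) = -9272495/771167848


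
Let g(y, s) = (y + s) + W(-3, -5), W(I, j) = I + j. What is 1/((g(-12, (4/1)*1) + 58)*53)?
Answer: 1/2226 ≈ 0.00044924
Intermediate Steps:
g(y, s) = -8 + s + y (g(y, s) = (y + s) + (-3 - 5) = (s + y) - 8 = -8 + s + y)
1/((g(-12, (4/1)*1) + 58)*53) = 1/(((-8 + (4/1)*1 - 12) + 58)*53) = 1/(((-8 + (4*1)*1 - 12) + 58)*53) = 1/(((-8 + 4*1 - 12) + 58)*53) = 1/(((-8 + 4 - 12) + 58)*53) = 1/((-16 + 58)*53) = 1/(42*53) = 1/2226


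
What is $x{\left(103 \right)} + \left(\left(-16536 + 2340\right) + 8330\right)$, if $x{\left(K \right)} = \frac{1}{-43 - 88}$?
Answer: $- \frac{768447}{131} \approx -5866.0$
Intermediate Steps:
$x{\left(K \right)} = - \frac{1}{131}$ ($x{\left(K \right)} = \frac{1}{-131} = - \frac{1}{131}$)
$x{\left(103 \right)} + \left(\left(-16536 + 2340\right) + 8330\right) = - \frac{1}{131} + \left(\left(-16536 + 2340\right) + 8330\right) = - \frac{1}{131} + \left(-14196 + 8330\right) = - \frac{1}{131} - 5866 = - \frac{768447}{131}$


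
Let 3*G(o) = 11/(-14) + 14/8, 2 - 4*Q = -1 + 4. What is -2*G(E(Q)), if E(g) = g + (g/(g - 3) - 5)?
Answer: -9/14 ≈ -0.64286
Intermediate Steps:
Q = -¼ (Q = ½ - (-1 + 4)/4 = ½ - ¼*3 = ½ - ¾ = -¼ ≈ -0.25000)
E(g) = -5 + g + g/(-3 + g) (E(g) = g + (g/(-3 + g) - 5) = g + (-5 + g/(-3 + g)) = -5 + g + g/(-3 + g))
G(o) = 9/28 (G(o) = (11/(-14) + 14/8)/3 = (11*(-1/14) + 14*(⅛))/3 = (-11/14 + 7/4)/3 = (⅓)*(27/28) = 9/28)
-2*G(E(Q)) = -2*9/28 = -9/14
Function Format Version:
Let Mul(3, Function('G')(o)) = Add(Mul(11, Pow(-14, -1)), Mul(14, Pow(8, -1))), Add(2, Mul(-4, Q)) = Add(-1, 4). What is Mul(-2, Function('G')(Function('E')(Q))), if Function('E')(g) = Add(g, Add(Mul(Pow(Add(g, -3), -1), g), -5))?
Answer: Rational(-9, 14) ≈ -0.64286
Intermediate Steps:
Q = Rational(-1, 4) (Q = Add(Rational(1, 2), Mul(Rational(-1, 4), Add(-1, 4))) = Add(Rational(1, 2), Mul(Rational(-1, 4), 3)) = Add(Rational(1, 2), Rational(-3, 4)) = Rational(-1, 4) ≈ -0.25000)
Function('E')(g) = Add(-5, g, Mul(g, Pow(Add(-3, g), -1))) (Function('E')(g) = Add(g, Add(Mul(Pow(Add(-3, g), -1), g), -5)) = Add(g, Add(Mul(g, Pow(Add(-3, g), -1)), -5)) = Add(g, Add(-5, Mul(g, Pow(Add(-3, g), -1)))) = Add(-5, g, Mul(g, Pow(Add(-3, g), -1))))
Function('G')(o) = Rational(9, 28) (Function('G')(o) = Mul(Rational(1, 3), Add(Mul(11, Pow(-14, -1)), Mul(14, Pow(8, -1)))) = Mul(Rational(1, 3), Add(Mul(11, Rational(-1, 14)), Mul(14, Rational(1, 8)))) = Mul(Rational(1, 3), Add(Rational(-11, 14), Rational(7, 4))) = Mul(Rational(1, 3), Rational(27, 28)) = Rational(9, 28))
Mul(-2, Function('G')(Function('E')(Q))) = Mul(-2, Rational(9, 28)) = Rational(-9, 14)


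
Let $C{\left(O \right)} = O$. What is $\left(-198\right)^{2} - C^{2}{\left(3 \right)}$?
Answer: $39195$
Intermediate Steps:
$\left(-198\right)^{2} - C^{2}{\left(3 \right)} = \left(-198\right)^{2} - 3^{2} = 39204 - 9 = 39195$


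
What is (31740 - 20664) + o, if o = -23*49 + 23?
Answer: 9972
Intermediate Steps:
o = -1104 (o = -1127 + 23 = -1104)
(31740 - 20664) + o = (31740 - 20664) - 1104 = 11076 - 1104 = 9972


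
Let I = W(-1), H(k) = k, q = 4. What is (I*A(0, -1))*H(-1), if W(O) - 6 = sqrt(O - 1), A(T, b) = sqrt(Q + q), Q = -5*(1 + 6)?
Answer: sqrt(62) - 6*I*sqrt(31) ≈ 7.874 - 33.407*I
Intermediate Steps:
Q = -35 (Q = -5*7 = -35)
A(T, b) = I*sqrt(31) (A(T, b) = sqrt(-35 + 4) = sqrt(-31) = I*sqrt(31))
W(O) = 6 + sqrt(-1 + O) (W(O) = 6 + sqrt(O - 1) = 6 + sqrt(-1 + O))
I = 6 + I*sqrt(2) (I = 6 + sqrt(-1 - 1) = 6 + sqrt(-2) = 6 + I*sqrt(2) ≈ 6.0 + 1.4142*I)
(I*A(0, -1))*H(-1) = ((6 + I*sqrt(2))*(I*sqrt(31)))*(-1) = (I*sqrt(31)*(6 + I*sqrt(2)))*(-1) = -I*sqrt(31)*(6 + I*sqrt(2))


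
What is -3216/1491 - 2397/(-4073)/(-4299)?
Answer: -6257241951/2900794673 ≈ -2.1571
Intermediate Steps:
-3216/1491 - 2397/(-4073)/(-4299) = -3216*1/1491 - 2397*(-1/4073)*(-1/4299) = -1072/497 + (2397/4073)*(-1/4299) = -1072/497 - 799/5836609 = -6257241951/2900794673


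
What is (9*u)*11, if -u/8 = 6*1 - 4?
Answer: -1584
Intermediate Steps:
u = -16 (u = -8*(6*1 - 4) = -8*(6 - 4) = -8*2 = -16)
(9*u)*11 = (9*(-16))*11 = -144*11 = -1584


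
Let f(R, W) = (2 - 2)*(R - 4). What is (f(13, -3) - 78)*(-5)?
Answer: 390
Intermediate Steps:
f(R, W) = 0 (f(R, W) = 0*(-4 + R) = 0)
(f(13, -3) - 78)*(-5) = (0 - 78)*(-5) = -78*(-5) = 390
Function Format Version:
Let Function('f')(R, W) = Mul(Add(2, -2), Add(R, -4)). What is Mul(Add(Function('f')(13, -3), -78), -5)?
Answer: 390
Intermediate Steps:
Function('f')(R, W) = 0 (Function('f')(R, W) = Mul(0, Add(-4, R)) = 0)
Mul(Add(Function('f')(13, -3), -78), -5) = Mul(Add(0, -78), -5) = Mul(-78, -5) = 390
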